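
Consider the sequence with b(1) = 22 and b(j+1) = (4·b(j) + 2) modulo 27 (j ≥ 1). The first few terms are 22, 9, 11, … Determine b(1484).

21

Listing terms: b(1) = 22,  b(2) = 9,  b(3) = 11,  b(4) = 19,  b(5) = 24,  b(6) = 17,  b(7) = 16,  b(8) = 12,  b(9) = 23,  b(10) = 13,  b(11) = 0,  b(12) = 2,  b(13) = 10,  b(14) = 15,  b(15) = 8,  b(16) = 7,  b(17) = 3,  b(18) = 14,  b(19) = 4,  b(20) = 18,  b(21) = 20,  b(22) = 1,  b(23) = 6,  b(24) = 26,  b(25) = 25,  b(26) = 21,  b(27) = 5,  b(28) = 22.
The sequence repeats with period 27.
(1484 - 1) mod 27 = 25, so b(1484) = b(26) = 21.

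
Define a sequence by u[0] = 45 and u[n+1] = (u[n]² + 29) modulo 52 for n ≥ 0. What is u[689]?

Computing terms: u[0] = 45, u[1] = 26, u[2] = 29, u[3] = 38, u[4] = 17, u[5] = 6, u[6] = 13, u[7] = 42, u[8] = 25, u[9] = 30, u[10] = 45.
Since u[10] = u[0] = 45, the sequence is periodic with period 10.
So u[689] = u[0 + ((689-0) mod 10)] = u[9] = 30.

30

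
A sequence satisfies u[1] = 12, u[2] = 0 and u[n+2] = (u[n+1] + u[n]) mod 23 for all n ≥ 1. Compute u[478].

10

u[1] = 12, u[2] = 0, u[3] = 12, u[4] = 12, u[5] = 1, u[6] = 13, u[7] = 14, u[8] = 4, u[9] = 18, u[10] = 22, u[11] = 17, u[12] = 16, u[13] = 10, u[14] = 3, u[15] = 13, u[16] = 16, u[17] = 6, u[18] = 22, u[19] = 5, u[20] = 4, u[21] = 9, u[22] = 13, u[23] = 22, u[24] = 12, u[25] = 11, u[26] = 0, u[27] = 11, u[28] = 11, u[29] = 22, u[30] = 10, u[31] = 9, u[32] = 19, u[33] = 5, u[34] = 1, u[35] = 6, u[36] = 7, u[37] = 13, u[38] = 20, u[39] = 10, u[40] = 7, u[41] = 17, u[42] = 1, u[43] = 18, u[44] = 19, u[45] = 14, u[46] = 10, u[47] = 1, u[48] = 11, u[49] = 12, u[50] = 0.
Since (u[49], u[50]) = (u[1], u[2]) = (12, 0) (two consecutive terms determine the rest), the sequence is periodic with period 48.
So u[478] = u[1 + ((478-1) mod 48)] = u[46] = 10.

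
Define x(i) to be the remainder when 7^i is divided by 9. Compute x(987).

1

Listing terms: x(1) = 7,  x(2) = 4,  x(3) = 1,  x(4) = 7.
The sequence repeats with period 3.
So x(987) = x(1 + ((987-1) mod 3)) = x(3) = 1.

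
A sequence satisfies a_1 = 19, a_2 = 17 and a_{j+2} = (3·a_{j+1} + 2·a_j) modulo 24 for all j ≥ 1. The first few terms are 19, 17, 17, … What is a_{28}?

13

Listing terms: a_1 = 19, a_2 = 17, a_3 = 17, a_4 = 13, a_5 = 1, a_6 = 5, a_7 = 17, a_8 = 13.
Since (a_7, a_8) = (a_3, a_4) = (17, 13) (two consecutive terms determine the rest), the sequence is eventually periodic: after a pre-period of length 2 it cycles with period 4.
For j ≥ 3, a_j depends only on (j - 3) mod 4. (28 - 3) mod 4 = 1, so a_{28} = a_4 = 13.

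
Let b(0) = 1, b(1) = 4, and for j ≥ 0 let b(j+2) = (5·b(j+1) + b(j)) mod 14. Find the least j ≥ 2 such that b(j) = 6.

4

Listing terms: b(0) = 1; b(1) = 4; b(2) = 7; b(3) = 11; b(4) = 6; b(5) = 13; b(6) = 1; b(7) = 4.
The sequence repeats with period 6.
The value 6 first appears (with j ≥ 2) at b(4).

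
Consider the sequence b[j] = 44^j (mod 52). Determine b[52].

40

Listing terms: b[0] = 1,  b[1] = 44,  b[2] = 12,  b[3] = 8,  b[4] = 40,  b[5] = 44.
Since b[5] = b[1] = 44, the sequence is eventually periodic: after a pre-period of length 1 it cycles with period 4.
For j ≥ 1, b[j] depends only on (j - 1) mod 4. (52 - 1) mod 4 = 3, so b[52] = b[4] = 40.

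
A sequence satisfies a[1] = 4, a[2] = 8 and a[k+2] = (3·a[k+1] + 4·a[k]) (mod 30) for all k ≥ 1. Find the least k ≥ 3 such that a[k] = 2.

4

We have a[1] = 4, a[2] = 8, a[3] = 10, a[4] = 2, a[5] = 16, a[6] = 26, a[7] = 22, a[8] = 20, a[9] = 28, a[10] = 14, a[11] = 4, a[12] = 8.
Since (a[11], a[12]) = (a[1], a[2]) = (4, 8) (two consecutive terms determine the rest), the sequence is periodic with period 10.
The value 2 first appears (with k ≥ 3) at a[4].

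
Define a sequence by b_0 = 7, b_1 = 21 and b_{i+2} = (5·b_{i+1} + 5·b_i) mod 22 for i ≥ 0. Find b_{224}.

We have b_0 = 7; b_1 = 21; b_2 = 8; b_3 = 13; b_4 = 17; b_5 = 18; b_6 = 21; b_7 = 19; b_8 = 2; b_9 = 17; b_{10} = 7; b_{11} = 10; b_{12} = 19; b_{13} = 13; b_{14} = 6; b_{15} = 7; b_{16} = 21.
The sequence repeats with period 15.
(224 - 0) mod 15 = 14, so b_{224} = b_{14} = 6.

6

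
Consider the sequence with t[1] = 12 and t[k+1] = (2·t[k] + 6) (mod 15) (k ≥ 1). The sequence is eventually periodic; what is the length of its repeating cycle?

4

Listing terms: t[1] = 12,  t[2] = 0,  t[3] = 6,  t[4] = 3,  t[5] = 12.
The sequence repeats with period 4.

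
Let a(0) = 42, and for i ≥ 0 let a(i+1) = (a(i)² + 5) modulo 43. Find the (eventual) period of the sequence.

Computing terms: a(0) = 42; a(1) = 6; a(2) = 41; a(3) = 9; a(4) = 0; a(5) = 5; a(6) = 30; a(7) = 2; a(8) = 9.
Since a(8) = a(3) = 9, the sequence is eventually periodic: after a pre-period of length 3 it cycles with period 5.

5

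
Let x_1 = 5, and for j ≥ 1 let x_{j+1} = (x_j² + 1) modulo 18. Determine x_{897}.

x_1 = 5,  x_2 = 8,  x_3 = 11,  x_4 = 14,  x_5 = 17,  x_6 = 2,  x_7 = 5.
The sequence repeats with period 6.
(897 - 1) mod 6 = 2, so x_{897} = x_3 = 11.

11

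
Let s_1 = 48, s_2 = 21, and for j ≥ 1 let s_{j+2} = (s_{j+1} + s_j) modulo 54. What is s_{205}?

Computing terms: s_1 = 48, s_2 = 21, s_3 = 15, s_4 = 36, s_5 = 51, s_6 = 33, s_7 = 30, s_8 = 9, s_9 = 39, s_{10} = 48, s_{11} = 33, s_{12} = 27, s_{13} = 6, s_{14} = 33, s_{15} = 39, s_{16} = 18, s_{17} = 3, s_{18} = 21, s_{19} = 24, s_{20} = 45, s_{21} = 15, s_{22} = 6, s_{23} = 21, s_{24} = 27, s_{25} = 48, s_{26} = 21.
The sequence repeats with period 24.
So s_{205} = s_{1 + ((205-1) mod 24)} = s_{13} = 6.

6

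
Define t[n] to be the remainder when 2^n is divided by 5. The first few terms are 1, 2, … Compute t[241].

We have t[0] = 1, t[1] = 2, t[2] = 4, t[3] = 3, t[4] = 1.
Since t[4] = t[0] = 1, the sequence is periodic with period 4.
So t[241] = t[0 + ((241-0) mod 4)] = t[1] = 2.

2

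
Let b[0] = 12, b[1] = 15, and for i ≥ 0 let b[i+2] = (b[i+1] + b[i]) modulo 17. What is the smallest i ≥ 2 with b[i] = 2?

7

Listing terms: b[0] = 12; b[1] = 15; b[2] = 10; b[3] = 8; b[4] = 1; b[5] = 9; b[6] = 10; b[7] = 2; b[8] = 12; b[9] = 14; b[10] = 9; b[11] = 6; b[12] = 15; b[13] = 4; b[14] = 2; b[15] = 6; b[16] = 8; b[17] = 14; b[18] = 5; b[19] = 2; b[20] = 7; b[21] = 9; b[22] = 16; b[23] = 8; b[24] = 7; b[25] = 15; b[26] = 5; b[27] = 3; b[28] = 8; b[29] = 11; b[30] = 2; b[31] = 13; b[32] = 15; b[33] = 11; b[34] = 9; b[35] = 3; b[36] = 12; b[37] = 15.
Since (b[36], b[37]) = (b[0], b[1]) = (12, 15) (two consecutive terms determine the rest), the sequence is periodic with period 36.
The value 2 first appears (with i ≥ 2) at b[7].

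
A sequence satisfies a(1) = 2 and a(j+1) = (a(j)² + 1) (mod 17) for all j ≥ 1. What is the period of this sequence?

Computing terms: a(1) = 2, a(2) = 5, a(3) = 9, a(4) = 14, a(5) = 10, a(6) = 16, a(7) = 2.
The sequence repeats with period 6.

6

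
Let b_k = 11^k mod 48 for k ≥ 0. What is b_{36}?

We have b_0 = 1; b_1 = 11; b_2 = 25; b_3 = 35; b_4 = 1.
Since b_4 = b_0 = 1, the sequence is periodic with period 4.
So b_{36} = b_{0 + ((36-0) mod 4)} = b_0 = 1.

1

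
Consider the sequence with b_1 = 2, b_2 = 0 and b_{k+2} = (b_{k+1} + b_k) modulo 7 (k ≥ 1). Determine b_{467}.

2

We have b_1 = 2; b_2 = 0; b_3 = 2; b_4 = 2; b_5 = 4; b_6 = 6; b_7 = 3; b_8 = 2; b_9 = 5; b_{10} = 0; b_{11} = 5; b_{12} = 5; b_{13} = 3; b_{14} = 1; b_{15} = 4; b_{16} = 5; b_{17} = 2; b_{18} = 0.
The sequence repeats with period 16.
(467 - 1) mod 16 = 2, so b_{467} = b_3 = 2.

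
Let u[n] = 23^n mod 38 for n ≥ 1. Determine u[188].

5

Listing terms: u[1] = 23, u[2] = 35, u[3] = 7, u[4] = 9, u[5] = 17, u[6] = 11, u[7] = 25, u[8] = 5, u[9] = 1, u[10] = 23.
The sequence repeats with period 9.
So u[188] = u[1 + ((188-1) mod 9)] = u[8] = 5.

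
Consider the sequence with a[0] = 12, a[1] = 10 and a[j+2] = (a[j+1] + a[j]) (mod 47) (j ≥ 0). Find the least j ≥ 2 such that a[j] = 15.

19

We have a[0] = 12, a[1] = 10, a[2] = 22, a[3] = 32, a[4] = 7, a[5] = 39, a[6] = 46, a[7] = 38, a[8] = 37, a[9] = 28, a[10] = 18, a[11] = 46, a[12] = 17, a[13] = 16, a[14] = 33, a[15] = 2, a[16] = 35, a[17] = 37, a[18] = 25, a[19] = 15, a[20] = 40, a[21] = 8, a[22] = 1, a[23] = 9, a[24] = 10, a[25] = 19, a[26] = 29, a[27] = 1, a[28] = 30, a[29] = 31, a[30] = 14, a[31] = 45, a[32] = 12, a[33] = 10.
The sequence repeats with period 32.
The value 15 first appears (with j ≥ 2) at a[19].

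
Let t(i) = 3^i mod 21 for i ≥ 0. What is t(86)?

t(0) = 1,  t(1) = 3,  t(2) = 9,  t(3) = 6,  t(4) = 18,  t(5) = 12,  t(6) = 15,  t(7) = 3.
Since t(7) = t(1) = 3, the sequence is eventually periodic: after a pre-period of length 1 it cycles with period 6.
For i ≥ 1, t(i) depends only on (i - 1) mod 6. (86 - 1) mod 6 = 1, so t(86) = t(2) = 9.

9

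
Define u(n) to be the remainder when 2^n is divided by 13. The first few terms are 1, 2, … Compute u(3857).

6

Listing terms: u(0) = 1, u(1) = 2, u(2) = 4, u(3) = 8, u(4) = 3, u(5) = 6, u(6) = 12, u(7) = 11, u(8) = 9, u(9) = 5, u(10) = 10, u(11) = 7, u(12) = 1.
The sequence repeats with period 12.
So u(3857) = u(0 + ((3857-0) mod 12)) = u(5) = 6.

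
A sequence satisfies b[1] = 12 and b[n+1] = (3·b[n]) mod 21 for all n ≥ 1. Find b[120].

b[1] = 12,  b[2] = 15,  b[3] = 3,  b[4] = 9,  b[5] = 6,  b[6] = 18,  b[7] = 12.
The sequence repeats with period 6.
(120 - 1) mod 6 = 5, so b[120] = b[6] = 18.

18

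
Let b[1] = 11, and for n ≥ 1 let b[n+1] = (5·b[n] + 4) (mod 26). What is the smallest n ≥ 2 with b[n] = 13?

3

Listing terms: b[1] = 11; b[2] = 7; b[3] = 13; b[4] = 17; b[5] = 11.
Since b[5] = b[1] = 11, the sequence is periodic with period 4.
The value 13 first appears (with n ≥ 2) at b[3].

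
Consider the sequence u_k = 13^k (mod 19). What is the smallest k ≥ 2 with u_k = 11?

6

u_1 = 13,  u_2 = 17,  u_3 = 12,  u_4 = 4,  u_5 = 14,  u_6 = 11,  u_7 = 10,  u_8 = 16,  u_9 = 18,  u_{10} = 6,  u_{11} = 2,  u_{12} = 7,  u_{13} = 15,  u_{14} = 5,  u_{15} = 8,  u_{16} = 9,  u_{17} = 3,  u_{18} = 1,  u_{19} = 13.
Since u_{19} = u_1 = 13, the sequence is periodic with period 18.
The value 11 first appears (with k ≥ 2) at u_6.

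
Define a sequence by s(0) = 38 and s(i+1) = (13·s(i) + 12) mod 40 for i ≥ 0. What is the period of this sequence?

4

Computing terms: s(0) = 38,  s(1) = 26,  s(2) = 30,  s(3) = 2,  s(4) = 38.
The sequence repeats with period 4.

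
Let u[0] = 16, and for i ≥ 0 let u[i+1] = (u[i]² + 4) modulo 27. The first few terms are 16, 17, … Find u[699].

Computing terms: u[0] = 16, u[1] = 17, u[2] = 23, u[3] = 20, u[4] = 26, u[5] = 5, u[6] = 2, u[7] = 8, u[8] = 14, u[9] = 11, u[10] = 17.
Since u[10] = u[1] = 17, the sequence is eventually periodic: after a pre-period of length 1 it cycles with period 9.
For i ≥ 1, u[i] depends only on (i - 1) mod 9. (699 - 1) mod 9 = 5, so u[699] = u[6] = 2.

2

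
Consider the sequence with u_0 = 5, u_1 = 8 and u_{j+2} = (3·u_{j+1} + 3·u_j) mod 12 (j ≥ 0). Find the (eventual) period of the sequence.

3

Computing terms: u_0 = 5, u_1 = 8, u_2 = 3, u_3 = 9, u_4 = 0, u_5 = 3, u_6 = 9.
Since (u_5, u_6) = (u_2, u_3) = (3, 9) (two consecutive terms determine the rest), the sequence is eventually periodic: after a pre-period of length 2 it cycles with period 3.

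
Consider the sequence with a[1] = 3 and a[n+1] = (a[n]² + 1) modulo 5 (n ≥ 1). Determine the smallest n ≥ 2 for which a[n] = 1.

Listing terms: a[1] = 3, a[2] = 0, a[3] = 1, a[4] = 2, a[5] = 0.
Since a[5] = a[2] = 0, the sequence is eventually periodic: after a pre-period of length 1 it cycles with period 3.
The value 1 first appears (with n ≥ 2) at a[3].

3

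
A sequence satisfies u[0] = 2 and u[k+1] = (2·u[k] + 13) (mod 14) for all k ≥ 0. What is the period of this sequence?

3

Listing terms: u[0] = 2, u[1] = 3, u[2] = 5, u[3] = 9, u[4] = 3.
Since u[4] = u[1] = 3, the sequence is eventually periodic: after a pre-period of length 1 it cycles with period 3.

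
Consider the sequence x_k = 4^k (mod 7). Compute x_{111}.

x_0 = 1,  x_1 = 4,  x_2 = 2,  x_3 = 1.
The sequence repeats with period 3.
So x_{111} = x_{0 + ((111-0) mod 3)} = x_0 = 1.

1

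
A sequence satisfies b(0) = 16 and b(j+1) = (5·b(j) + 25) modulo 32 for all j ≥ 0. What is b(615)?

Computing terms: b(0) = 16,  b(1) = 9,  b(2) = 6,  b(3) = 23,  b(4) = 12,  b(5) = 21,  b(6) = 2,  b(7) = 3,  b(8) = 8,  b(9) = 1,  b(10) = 30,  b(11) = 15,  b(12) = 4,  b(13) = 13,  b(14) = 26,  b(15) = 27,  b(16) = 0,  b(17) = 25,  b(18) = 22,  b(19) = 7,  b(20) = 28,  b(21) = 5,  b(22) = 18,  b(23) = 19,  b(24) = 24,  b(25) = 17,  b(26) = 14,  b(27) = 31,  b(28) = 20,  b(29) = 29,  b(30) = 10,  b(31) = 11,  b(32) = 16.
The sequence repeats with period 32.
So b(615) = b(0 + ((615-0) mod 32)) = b(7) = 3.

3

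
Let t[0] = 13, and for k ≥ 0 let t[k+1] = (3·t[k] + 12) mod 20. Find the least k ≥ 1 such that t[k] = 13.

4

We have t[0] = 13; t[1] = 11; t[2] = 5; t[3] = 7; t[4] = 13.
The sequence repeats with period 4.
The value 13 next appears (with k ≥ 1) at t[4].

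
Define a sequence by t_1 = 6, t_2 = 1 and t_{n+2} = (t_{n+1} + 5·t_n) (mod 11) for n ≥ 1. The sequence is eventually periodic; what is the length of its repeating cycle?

40

Computing terms: t_1 = 6,  t_2 = 1,  t_3 = 9,  t_4 = 3,  t_5 = 4,  t_6 = 8,  t_7 = 6,  t_8 = 2,  t_9 = 10,  t_{10} = 9,  t_{11} = 4,  t_{12} = 5,  t_{13} = 3,  t_{14} = 6,  t_{15} = 10,  t_{16} = 7,  t_{17} = 2,  t_{18} = 4,  t_{19} = 3,  t_{20} = 1,  t_{21} = 5,  t_{22} = 10,  t_{23} = 2,  t_{24} = 8,  t_{25} = 7,  t_{26} = 3,  t_{27} = 5,  t_{28} = 9,  t_{29} = 1,  t_{30} = 2,  t_{31} = 7,  t_{32} = 6,  t_{33} = 8,  t_{34} = 5,  t_{35} = 1,  t_{36} = 4,  t_{37} = 9,  t_{38} = 7,  t_{39} = 8,  t_{40} = 10,  t_{41} = 6,  t_{42} = 1.
The sequence repeats with period 40.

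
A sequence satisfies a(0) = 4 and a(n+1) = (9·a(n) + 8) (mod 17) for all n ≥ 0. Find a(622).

2

We have a(0) = 4, a(1) = 10, a(2) = 13, a(3) = 6, a(4) = 11, a(5) = 5, a(6) = 2, a(7) = 9, a(8) = 4.
Since a(8) = a(0) = 4, the sequence is periodic with period 8.
So a(622) = a(0 + ((622-0) mod 8)) = a(6) = 2.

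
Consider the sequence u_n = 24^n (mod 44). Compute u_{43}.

Computing terms: u_0 = 1,  u_1 = 24,  u_2 = 4,  u_3 = 8,  u_4 = 16,  u_5 = 32,  u_6 = 20,  u_7 = 40,  u_8 = 36,  u_9 = 28,  u_{10} = 12,  u_{11} = 24.
Since u_{11} = u_1 = 24, the sequence is eventually periodic: after a pre-period of length 1 it cycles with period 10.
For n ≥ 1, u_n depends only on (n - 1) mod 10. (43 - 1) mod 10 = 2, so u_{43} = u_3 = 8.

8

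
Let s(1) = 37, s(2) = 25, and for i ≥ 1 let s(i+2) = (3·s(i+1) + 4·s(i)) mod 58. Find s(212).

25

s(1) = 37; s(2) = 25; s(3) = 49; s(4) = 15; s(5) = 9; s(6) = 29; s(7) = 7; s(8) = 21; s(9) = 33; s(10) = 9; s(11) = 43; s(12) = 49; s(13) = 29; s(14) = 51; s(15) = 37; s(16) = 25.
The sequence repeats with period 14.
(212 - 1) mod 14 = 1, so s(212) = s(2) = 25.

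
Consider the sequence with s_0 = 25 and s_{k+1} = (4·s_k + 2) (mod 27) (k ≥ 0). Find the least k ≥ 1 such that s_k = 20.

23

Listing terms: s_0 = 25,  s_1 = 21,  s_2 = 5,  s_3 = 22,  s_4 = 9,  s_5 = 11,  s_6 = 19,  s_7 = 24,  s_8 = 17,  s_9 = 16,  s_{10} = 12,  s_{11} = 23,  s_{12} = 13,  s_{13} = 0,  s_{14} = 2,  s_{15} = 10,  s_{16} = 15,  s_{17} = 8,  s_{18} = 7,  s_{19} = 3,  s_{20} = 14,  s_{21} = 4,  s_{22} = 18,  s_{23} = 20,  s_{24} = 1,  s_{25} = 6,  s_{26} = 26,  s_{27} = 25.
Since s_{27} = s_0 = 25, the sequence is periodic with period 27.
The value 20 first appears (with k ≥ 1) at s_{23}.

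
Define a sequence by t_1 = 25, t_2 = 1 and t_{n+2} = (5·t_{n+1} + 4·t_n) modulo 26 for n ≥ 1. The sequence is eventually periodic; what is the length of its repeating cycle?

42

Listing terms: t_1 = 25,  t_2 = 1,  t_3 = 1,  t_4 = 9,  t_5 = 23,  t_6 = 21,  t_7 = 15,  t_8 = 3,  t_9 = 23,  t_{10} = 23,  t_{11} = 25,  t_{12} = 9,  t_{13} = 15,  t_{14} = 7,  t_{15} = 17,  t_{16} = 9,  t_{17} = 9,  t_{18} = 3,  t_{19} = 25,  t_{20} = 7,  t_{21} = 5,  t_{22} = 1,  t_{23} = 25,  t_{24} = 25,  t_{25} = 17,  t_{26} = 3,  t_{27} = 5,  t_{28} = 11,  t_{29} = 23,  t_{30} = 3,  t_{31} = 3,  t_{32} = 1,  t_{33} = 17,  t_{34} = 11,  t_{35} = 19,  t_{36} = 9,  t_{37} = 17,  t_{38} = 17,  t_{39} = 23,  t_{40} = 1,  t_{41} = 19,  t_{42} = 21,  t_{43} = 25,  t_{44} = 1.
The sequence repeats with period 42.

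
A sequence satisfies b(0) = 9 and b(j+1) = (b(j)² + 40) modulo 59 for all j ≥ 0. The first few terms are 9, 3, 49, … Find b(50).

49

Listing terms: b(0) = 9; b(1) = 3; b(2) = 49; b(3) = 22; b(4) = 52; b(5) = 30; b(6) = 55; b(7) = 56; b(8) = 49.
Since b(8) = b(2) = 49, the sequence is eventually periodic: after a pre-period of length 2 it cycles with period 6.
For j ≥ 2, b(j) depends only on (j - 2) mod 6. (50 - 2) mod 6 = 0, so b(50) = b(2) = 49.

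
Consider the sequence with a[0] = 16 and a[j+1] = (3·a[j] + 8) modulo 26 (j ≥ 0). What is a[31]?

We have a[0] = 16, a[1] = 4, a[2] = 20, a[3] = 16.
Since a[3] = a[0] = 16, the sequence is periodic with period 3.
(31 - 0) mod 3 = 1, so a[31] = a[1] = 4.

4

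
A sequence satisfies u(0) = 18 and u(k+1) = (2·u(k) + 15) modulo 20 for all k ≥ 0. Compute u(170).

17

u(0) = 18; u(1) = 11; u(2) = 17; u(3) = 9; u(4) = 13; u(5) = 1; u(6) = 17.
Since u(6) = u(2) = 17, the sequence is eventually periodic: after a pre-period of length 2 it cycles with period 4.
For k ≥ 2, u(k) depends only on (k - 2) mod 4. (170 - 2) mod 4 = 0, so u(170) = u(2) = 17.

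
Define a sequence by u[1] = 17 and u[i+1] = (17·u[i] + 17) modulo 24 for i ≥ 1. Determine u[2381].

u[1] = 17; u[2] = 18; u[3] = 11; u[4] = 12; u[5] = 5; u[6] = 6; u[7] = 23; u[8] = 0; u[9] = 17.
Since u[9] = u[1] = 17, the sequence is periodic with period 8.
So u[2381] = u[1 + ((2381-1) mod 8)] = u[5] = 5.

5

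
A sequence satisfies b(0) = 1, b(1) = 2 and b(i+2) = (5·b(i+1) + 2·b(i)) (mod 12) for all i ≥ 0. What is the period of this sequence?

Listing terms: b(0) = 1, b(1) = 2, b(2) = 0, b(3) = 4, b(4) = 8, b(5) = 0, b(6) = 4.
Since (b(5), b(6)) = (b(2), b(3)) = (0, 4) (two consecutive terms determine the rest), the sequence is eventually periodic: after a pre-period of length 2 it cycles with period 3.

3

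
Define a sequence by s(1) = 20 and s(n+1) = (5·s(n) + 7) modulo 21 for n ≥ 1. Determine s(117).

17

s(1) = 20,  s(2) = 2,  s(3) = 17,  s(4) = 8,  s(5) = 5,  s(6) = 11,  s(7) = 20.
Since s(7) = s(1) = 20, the sequence is periodic with period 6.
So s(117) = s(1 + ((117-1) mod 6)) = s(3) = 17.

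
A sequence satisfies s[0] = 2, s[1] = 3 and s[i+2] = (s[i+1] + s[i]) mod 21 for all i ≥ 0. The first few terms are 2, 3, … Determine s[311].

s[0] = 2,  s[1] = 3,  s[2] = 5,  s[3] = 8,  s[4] = 13,  s[5] = 0,  s[6] = 13,  s[7] = 13,  s[8] = 5,  s[9] = 18,  s[10] = 2,  s[11] = 20,  s[12] = 1,  s[13] = 0,  s[14] = 1,  s[15] = 1,  s[16] = 2,  s[17] = 3.
The sequence repeats with period 16.
(311 - 0) mod 16 = 7, so s[311] = s[7] = 13.

13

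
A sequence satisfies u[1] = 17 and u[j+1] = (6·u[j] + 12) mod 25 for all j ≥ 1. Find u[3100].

u[1] = 17,  u[2] = 14,  u[3] = 21,  u[4] = 13,  u[5] = 15,  u[6] = 2,  u[7] = 24,  u[8] = 6,  u[9] = 23,  u[10] = 0,  u[11] = 12,  u[12] = 9,  u[13] = 16,  u[14] = 8,  u[15] = 10,  u[16] = 22,  u[17] = 19,  u[18] = 1,  u[19] = 18,  u[20] = 20,  u[21] = 7,  u[22] = 4,  u[23] = 11,  u[24] = 3,  u[25] = 5,  u[26] = 17.
Since u[26] = u[1] = 17, the sequence is periodic with period 25.
So u[3100] = u[1 + ((3100-1) mod 25)] = u[25] = 5.

5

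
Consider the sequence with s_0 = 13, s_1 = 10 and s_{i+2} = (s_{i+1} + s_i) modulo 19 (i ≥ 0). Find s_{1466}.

18

Computing terms: s_0 = 13,  s_1 = 10,  s_2 = 4,  s_3 = 14,  s_4 = 18,  s_5 = 13,  s_6 = 12,  s_7 = 6,  s_8 = 18,  s_9 = 5,  s_{10} = 4,  s_{11} = 9,  s_{12} = 13,  s_{13} = 3,  s_{14} = 16,  s_{15} = 0,  s_{16} = 16,  s_{17} = 16,  s_{18} = 13,  s_{19} = 10.
The sequence repeats with period 18.
(1466 - 0) mod 18 = 8, so s_{1466} = s_8 = 18.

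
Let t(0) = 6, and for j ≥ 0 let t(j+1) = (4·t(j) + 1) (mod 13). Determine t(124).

We have t(0) = 6,  t(1) = 12,  t(2) = 10,  t(3) = 2,  t(4) = 9,  t(5) = 11,  t(6) = 6.
Since t(6) = t(0) = 6, the sequence is periodic with period 6.
(124 - 0) mod 6 = 4, so t(124) = t(4) = 9.

9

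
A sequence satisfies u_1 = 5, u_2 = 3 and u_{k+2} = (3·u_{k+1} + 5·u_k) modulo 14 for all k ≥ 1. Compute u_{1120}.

5

Listing terms: u_1 = 5, u_2 = 3, u_3 = 6, u_4 = 5, u_5 = 3.
Since (u_4, u_5) = (u_1, u_2) = (5, 3) (two consecutive terms determine the rest), the sequence is periodic with period 3.
(1120 - 1) mod 3 = 0, so u_{1120} = u_1 = 5.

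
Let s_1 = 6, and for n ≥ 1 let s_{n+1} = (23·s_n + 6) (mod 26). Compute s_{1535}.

2

Computing terms: s_1 = 6, s_2 = 14, s_3 = 16, s_4 = 10, s_5 = 2, s_6 = 0, s_7 = 6.
Since s_7 = s_1 = 6, the sequence is periodic with period 6.
(1535 - 1) mod 6 = 4, so s_{1535} = s_5 = 2.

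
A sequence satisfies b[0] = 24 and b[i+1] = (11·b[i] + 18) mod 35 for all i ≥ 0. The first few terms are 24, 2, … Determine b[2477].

5

We have b[0] = 24, b[1] = 2, b[2] = 5, b[3] = 3, b[4] = 16, b[5] = 19, b[6] = 17, b[7] = 30, b[8] = 33, b[9] = 31, b[10] = 9, b[11] = 12, b[12] = 10, b[13] = 23, b[14] = 26, b[15] = 24.
The sequence repeats with period 15.
(2477 - 0) mod 15 = 2, so b[2477] = b[2] = 5.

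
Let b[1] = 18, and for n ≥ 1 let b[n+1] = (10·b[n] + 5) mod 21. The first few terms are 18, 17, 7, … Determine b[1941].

b[1] = 18; b[2] = 17; b[3] = 7; b[4] = 12; b[5] = 20; b[6] = 16; b[7] = 18.
The sequence repeats with period 6.
So b[1941] = b[1 + ((1941-1) mod 6)] = b[3] = 7.

7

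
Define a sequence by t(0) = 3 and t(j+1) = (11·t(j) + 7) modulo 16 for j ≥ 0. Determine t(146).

Computing terms: t(0) = 3; t(1) = 8; t(2) = 15; t(3) = 12; t(4) = 11; t(5) = 0; t(6) = 7; t(7) = 4; t(8) = 3.
Since t(8) = t(0) = 3, the sequence is periodic with period 8.
(146 - 0) mod 8 = 2, so t(146) = t(2) = 15.

15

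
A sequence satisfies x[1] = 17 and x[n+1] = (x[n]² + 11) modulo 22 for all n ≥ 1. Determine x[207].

9

Listing terms: x[1] = 17, x[2] = 14, x[3] = 9, x[4] = 4, x[5] = 5, x[6] = 14.
Since x[6] = x[2] = 14, the sequence is eventually periodic: after a pre-period of length 1 it cycles with period 4.
For n ≥ 2, x[n] depends only on (n - 2) mod 4. (207 - 2) mod 4 = 1, so x[207] = x[3] = 9.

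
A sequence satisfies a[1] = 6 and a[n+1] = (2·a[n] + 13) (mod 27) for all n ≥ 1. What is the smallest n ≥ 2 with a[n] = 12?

17

a[1] = 6,  a[2] = 25,  a[3] = 9,  a[4] = 4,  a[5] = 21,  a[6] = 1,  a[7] = 15,  a[8] = 16,  a[9] = 18,  a[10] = 22,  a[11] = 3,  a[12] = 19,  a[13] = 24,  a[14] = 7,  a[15] = 0,  a[16] = 13,  a[17] = 12,  a[18] = 10,  a[19] = 6.
The sequence repeats with period 18.
The value 12 first appears (with n ≥ 2) at a[17].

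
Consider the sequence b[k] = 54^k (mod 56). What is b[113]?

24

b[0] = 1, b[1] = 54, b[2] = 4, b[3] = 48, b[4] = 16, b[5] = 24, b[6] = 8, b[7] = 40, b[8] = 32, b[9] = 48.
Since b[9] = b[3] = 48, the sequence is eventually periodic: after a pre-period of length 3 it cycles with period 6.
For k ≥ 3, b[k] depends only on (k - 3) mod 6. (113 - 3) mod 6 = 2, so b[113] = b[5] = 24.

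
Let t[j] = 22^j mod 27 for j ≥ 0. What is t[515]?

25

We have t[0] = 1,  t[1] = 22,  t[2] = 25,  t[3] = 10,  t[4] = 4,  t[5] = 7,  t[6] = 19,  t[7] = 13,  t[8] = 16,  t[9] = 1.
The sequence repeats with period 9.
(515 - 0) mod 9 = 2, so t[515] = t[2] = 25.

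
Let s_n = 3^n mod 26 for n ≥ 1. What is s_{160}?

Computing terms: s_1 = 3, s_2 = 9, s_3 = 1, s_4 = 3.
The sequence repeats with period 3.
So s_{160} = s_{1 + ((160-1) mod 3)} = s_1 = 3.

3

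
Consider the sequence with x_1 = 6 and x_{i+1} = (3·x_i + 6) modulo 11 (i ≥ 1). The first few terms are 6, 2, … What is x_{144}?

Computing terms: x_1 = 6,  x_2 = 2,  x_3 = 1,  x_4 = 9,  x_5 = 0,  x_6 = 6.
The sequence repeats with period 5.
(144 - 1) mod 5 = 3, so x_{144} = x_4 = 9.

9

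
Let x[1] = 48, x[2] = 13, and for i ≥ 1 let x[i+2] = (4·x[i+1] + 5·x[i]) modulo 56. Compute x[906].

37

x[1] = 48; x[2] = 13; x[3] = 12; x[4] = 1; x[5] = 8; x[6] = 37; x[7] = 20; x[8] = 41; x[9] = 40; x[10] = 29; x[11] = 36; x[12] = 9; x[13] = 48; x[14] = 13.
The sequence repeats with period 12.
(906 - 1) mod 12 = 5, so x[906] = x[6] = 37.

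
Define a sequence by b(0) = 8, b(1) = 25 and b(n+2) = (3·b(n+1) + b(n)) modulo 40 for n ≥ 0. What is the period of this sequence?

12

b(0) = 8, b(1) = 25, b(2) = 3, b(3) = 34, b(4) = 25, b(5) = 29, b(6) = 32, b(7) = 5, b(8) = 7, b(9) = 26, b(10) = 5, b(11) = 1, b(12) = 8, b(13) = 25.
The sequence repeats with period 12.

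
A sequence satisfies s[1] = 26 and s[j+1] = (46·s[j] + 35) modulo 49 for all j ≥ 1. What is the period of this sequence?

21

s[1] = 26,  s[2] = 6,  s[3] = 17,  s[4] = 33,  s[5] = 34,  s[6] = 31,  s[7] = 40,  s[8] = 13,  s[9] = 45,  s[10] = 47,  s[11] = 41,  s[12] = 10,  s[13] = 5,  s[14] = 20,  s[15] = 24,  s[16] = 12,  s[17] = 48,  s[18] = 38,  s[19] = 19,  s[20] = 27,  s[21] = 3,  s[22] = 26.
The sequence repeats with period 21.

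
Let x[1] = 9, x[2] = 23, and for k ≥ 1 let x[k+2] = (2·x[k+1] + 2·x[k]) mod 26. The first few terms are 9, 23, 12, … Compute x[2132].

Listing terms: x[1] = 9; x[2] = 23; x[3] = 12; x[4] = 18; x[5] = 8; x[6] = 0; x[7] = 16; x[8] = 6; x[9] = 18; x[10] = 22; x[11] = 2; x[12] = 22; x[13] = 22; x[14] = 10; x[15] = 12; x[16] = 18.
Since (x[15], x[16]) = (x[3], x[4]) = (12, 18) (two consecutive terms determine the rest), the sequence is eventually periodic: after a pre-period of length 2 it cycles with period 12.
For k ≥ 3, x[k] depends only on (k - 3) mod 12. (2132 - 3) mod 12 = 5, so x[2132] = x[8] = 6.

6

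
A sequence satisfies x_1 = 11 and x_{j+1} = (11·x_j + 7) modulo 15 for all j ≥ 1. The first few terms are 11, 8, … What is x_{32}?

8

We have x_1 = 11; x_2 = 8; x_3 = 5; x_4 = 2; x_5 = 14; x_6 = 11.
The sequence repeats with period 5.
(32 - 1) mod 5 = 1, so x_{32} = x_2 = 8.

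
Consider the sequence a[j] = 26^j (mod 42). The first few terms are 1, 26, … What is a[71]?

38

a[0] = 1,  a[1] = 26,  a[2] = 4,  a[3] = 20,  a[4] = 16,  a[5] = 38,  a[6] = 22,  a[7] = 26.
Since a[7] = a[1] = 26, the sequence is eventually periodic: after a pre-period of length 1 it cycles with period 6.
For j ≥ 1, a[j] depends only on (j - 1) mod 6. (71 - 1) mod 6 = 4, so a[71] = a[5] = 38.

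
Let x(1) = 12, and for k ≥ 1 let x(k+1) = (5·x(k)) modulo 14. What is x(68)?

Listing terms: x(1) = 12, x(2) = 4, x(3) = 6, x(4) = 2, x(5) = 10, x(6) = 8, x(7) = 12.
The sequence repeats with period 6.
So x(68) = x(1 + ((68-1) mod 6)) = x(2) = 4.

4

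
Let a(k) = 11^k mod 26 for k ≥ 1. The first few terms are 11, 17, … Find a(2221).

Computing terms: a(1) = 11,  a(2) = 17,  a(3) = 5,  a(4) = 3,  a(5) = 7,  a(6) = 25,  a(7) = 15,  a(8) = 9,  a(9) = 21,  a(10) = 23,  a(11) = 19,  a(12) = 1,  a(13) = 11.
Since a(13) = a(1) = 11, the sequence is periodic with period 12.
So a(2221) = a(1 + ((2221-1) mod 12)) = a(1) = 11.

11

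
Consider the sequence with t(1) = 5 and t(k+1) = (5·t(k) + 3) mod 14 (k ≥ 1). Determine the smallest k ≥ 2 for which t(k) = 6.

6

Computing terms: t(1) = 5; t(2) = 0; t(3) = 3; t(4) = 4; t(5) = 9; t(6) = 6; t(7) = 5.
Since t(7) = t(1) = 5, the sequence is periodic with period 6.
The value 6 first appears (with k ≥ 2) at t(6).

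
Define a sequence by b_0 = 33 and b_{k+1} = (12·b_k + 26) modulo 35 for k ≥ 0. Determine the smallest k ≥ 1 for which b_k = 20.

10

We have b_0 = 33; b_1 = 2; b_2 = 15; b_3 = 31; b_4 = 13; b_5 = 7; b_6 = 5; b_7 = 16; b_8 = 8; b_9 = 17; b_{10} = 20; b_{11} = 21; b_{12} = 33.
The sequence repeats with period 12.
The value 20 first appears (with k ≥ 1) at b_{10}.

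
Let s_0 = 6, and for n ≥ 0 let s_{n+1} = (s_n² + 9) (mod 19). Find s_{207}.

Listing terms: s_0 = 6; s_1 = 7; s_2 = 1; s_3 = 10; s_4 = 14; s_5 = 15; s_6 = 6.
The sequence repeats with period 6.
So s_{207} = s_{0 + ((207-0) mod 6)} = s_3 = 10.

10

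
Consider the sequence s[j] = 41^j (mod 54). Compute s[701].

29

s[1] = 41, s[2] = 7, s[3] = 17, s[4] = 49, s[5] = 11, s[6] = 19, s[7] = 23, s[8] = 25, s[9] = 53, s[10] = 13, s[11] = 47, s[12] = 37, s[13] = 5, s[14] = 43, s[15] = 35, s[16] = 31, s[17] = 29, s[18] = 1, s[19] = 41.
Since s[19] = s[1] = 41, the sequence is periodic with period 18.
So s[701] = s[1 + ((701-1) mod 18)] = s[17] = 29.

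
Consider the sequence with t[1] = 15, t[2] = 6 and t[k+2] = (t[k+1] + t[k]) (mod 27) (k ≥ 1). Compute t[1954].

t[1] = 15; t[2] = 6; t[3] = 21; t[4] = 0; t[5] = 21; t[6] = 21; t[7] = 15; t[8] = 9; t[9] = 24; t[10] = 6; t[11] = 3; t[12] = 9; t[13] = 12; t[14] = 21; t[15] = 6; t[16] = 0; t[17] = 6; t[18] = 6; t[19] = 12; t[20] = 18; t[21] = 3; t[22] = 21; t[23] = 24; t[24] = 18; t[25] = 15; t[26] = 6.
Since (t[25], t[26]) = (t[1], t[2]) = (15, 6) (two consecutive terms determine the rest), the sequence is periodic with period 24.
(1954 - 1) mod 24 = 9, so t[1954] = t[10] = 6.

6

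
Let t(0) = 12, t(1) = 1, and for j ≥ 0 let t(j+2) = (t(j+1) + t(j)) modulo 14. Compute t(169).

13

We have t(0) = 12,  t(1) = 1,  t(2) = 13,  t(3) = 0,  t(4) = 13,  t(5) = 13,  t(6) = 12,  t(7) = 11,  t(8) = 9,  t(9) = 6,  t(10) = 1,  t(11) = 7,  t(12) = 8,  t(13) = 1,  t(14) = 9,  t(15) = 10,  t(16) = 5,  t(17) = 1,  t(18) = 6,  t(19) = 7,  t(20) = 13,  t(21) = 6,  t(22) = 5,  t(23) = 11,  t(24) = 2,  t(25) = 13,  t(26) = 1,  t(27) = 0,  t(28) = 1,  t(29) = 1,  t(30) = 2,  t(31) = 3,  t(32) = 5,  t(33) = 8,  t(34) = 13,  t(35) = 7,  t(36) = 6,  t(37) = 13,  t(38) = 5,  t(39) = 4,  t(40) = 9,  t(41) = 13,  t(42) = 8,  t(43) = 7,  t(44) = 1,  t(45) = 8,  t(46) = 9,  t(47) = 3,  t(48) = 12,  t(49) = 1.
The sequence repeats with period 48.
So t(169) = t(0 + ((169-0) mod 48)) = t(25) = 13.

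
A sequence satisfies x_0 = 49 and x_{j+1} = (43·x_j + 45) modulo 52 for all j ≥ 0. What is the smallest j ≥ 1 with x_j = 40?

x_0 = 49, x_1 = 20, x_2 = 21, x_3 = 12, x_4 = 41, x_5 = 40, x_6 = 49.
The sequence repeats with period 6.
The value 40 first appears (with j ≥ 1) at x_5.

5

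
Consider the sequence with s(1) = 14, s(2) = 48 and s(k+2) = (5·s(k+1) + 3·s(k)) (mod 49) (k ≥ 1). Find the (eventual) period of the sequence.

21

We have s(1) = 14, s(2) = 48, s(3) = 37, s(4) = 35, s(5) = 41, s(6) = 16, s(7) = 7, s(8) = 34, s(9) = 44, s(10) = 28, s(11) = 27, s(12) = 23, s(13) = 0, s(14) = 20, s(15) = 2, s(16) = 21, s(17) = 13, s(18) = 30, s(19) = 42, s(20) = 6, s(21) = 9, s(22) = 14, s(23) = 48.
The sequence repeats with period 21.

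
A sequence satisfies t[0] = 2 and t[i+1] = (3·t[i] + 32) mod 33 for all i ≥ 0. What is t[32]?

Computing terms: t[0] = 2; t[1] = 5; t[2] = 14; t[3] = 8; t[4] = 23; t[5] = 2.
The sequence repeats with period 5.
(32 - 0) mod 5 = 2, so t[32] = t[2] = 14.

14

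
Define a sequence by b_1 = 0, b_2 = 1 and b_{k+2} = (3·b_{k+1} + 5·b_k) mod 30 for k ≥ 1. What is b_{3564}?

29

We have b_1 = 0, b_2 = 1, b_3 = 3, b_4 = 14, b_5 = 27, b_6 = 1, b_7 = 18, b_8 = 29, b_9 = 27, b_{10} = 16, b_{11} = 3, b_{12} = 29, b_{13} = 12, b_{14} = 1, b_{15} = 3.
Since (b_{14}, b_{15}) = (b_2, b_3) = (1, 3) (two consecutive terms determine the rest), the sequence is eventually periodic: after a pre-period of length 1 it cycles with period 12.
For k ≥ 2, b_k depends only on (k - 2) mod 12. (3564 - 2) mod 12 = 10, so b_{3564} = b_{12} = 29.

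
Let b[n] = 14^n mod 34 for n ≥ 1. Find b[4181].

b[1] = 14,  b[2] = 26,  b[3] = 24,  b[4] = 30,  b[5] = 12,  b[6] = 32,  b[7] = 6,  b[8] = 16,  b[9] = 20,  b[10] = 8,  b[11] = 10,  b[12] = 4,  b[13] = 22,  b[14] = 2,  b[15] = 28,  b[16] = 18,  b[17] = 14.
Since b[17] = b[1] = 14, the sequence is periodic with period 16.
(4181 - 1) mod 16 = 4, so b[4181] = b[5] = 12.

12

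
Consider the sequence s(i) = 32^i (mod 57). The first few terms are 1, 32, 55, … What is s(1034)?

s(0) = 1,  s(1) = 32,  s(2) = 55,  s(3) = 50,  s(4) = 4,  s(5) = 14,  s(6) = 49,  s(7) = 29,  s(8) = 16,  s(9) = 56,  s(10) = 25,  s(11) = 2,  s(12) = 7,  s(13) = 53,  s(14) = 43,  s(15) = 8,  s(16) = 28,  s(17) = 41,  s(18) = 1.
The sequence repeats with period 18.
So s(1034) = s(0 + ((1034-0) mod 18)) = s(8) = 16.

16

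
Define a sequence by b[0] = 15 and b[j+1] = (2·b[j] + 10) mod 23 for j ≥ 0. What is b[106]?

Listing terms: b[0] = 15,  b[1] = 17,  b[2] = 21,  b[3] = 6,  b[4] = 22,  b[5] = 8,  b[6] = 3,  b[7] = 16,  b[8] = 19,  b[9] = 2,  b[10] = 14,  b[11] = 15.
The sequence repeats with period 11.
So b[106] = b[0 + ((106-0) mod 11)] = b[7] = 16.

16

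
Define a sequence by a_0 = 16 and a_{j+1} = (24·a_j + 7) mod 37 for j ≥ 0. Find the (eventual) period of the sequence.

We have a_0 = 16; a_1 = 21; a_2 = 30; a_3 = 24; a_4 = 28; a_5 = 13; a_6 = 23; a_7 = 4; a_8 = 29; a_9 = 0; a_{10} = 7; a_{11} = 27; a_{12} = 26; a_{13} = 2; a_{14} = 18; a_{15} = 32; a_{16} = 35; a_{17} = 33; a_{18} = 22; a_{19} = 17; a_{20} = 8; a_{21} = 14; a_{22} = 10; a_{23} = 25; a_{24} = 15; a_{25} = 34; a_{26} = 9; a_{27} = 1; a_{28} = 31; a_{29} = 11; a_{30} = 12; a_{31} = 36; a_{32} = 20; a_{33} = 6; a_{34} = 3; a_{35} = 5; a_{36} = 16.
The sequence repeats with period 36.

36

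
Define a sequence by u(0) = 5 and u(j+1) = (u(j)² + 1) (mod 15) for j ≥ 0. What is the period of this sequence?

3

Listing terms: u(0) = 5,  u(1) = 11,  u(2) = 2,  u(3) = 5.
Since u(3) = u(0) = 5, the sequence is periodic with period 3.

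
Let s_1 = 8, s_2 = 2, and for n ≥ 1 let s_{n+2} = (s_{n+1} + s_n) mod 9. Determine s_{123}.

1

We have s_1 = 8, s_2 = 2, s_3 = 1, s_4 = 3, s_5 = 4, s_6 = 7, s_7 = 2, s_8 = 0, s_9 = 2, s_{10} = 2, s_{11} = 4, s_{12} = 6, s_{13} = 1, s_{14} = 7, s_{15} = 8, s_{16} = 6, s_{17} = 5, s_{18} = 2, s_{19} = 7, s_{20} = 0, s_{21} = 7, s_{22} = 7, s_{23} = 5, s_{24} = 3, s_{25} = 8, s_{26} = 2.
Since (s_{25}, s_{26}) = (s_1, s_2) = (8, 2) (two consecutive terms determine the rest), the sequence is periodic with period 24.
(123 - 1) mod 24 = 2, so s_{123} = s_3 = 1.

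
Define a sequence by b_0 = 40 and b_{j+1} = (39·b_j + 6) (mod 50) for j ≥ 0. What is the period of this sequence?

10

Computing terms: b_0 = 40; b_1 = 16; b_2 = 30; b_3 = 26; b_4 = 20; b_5 = 36; b_6 = 10; b_7 = 46; b_8 = 0; b_9 = 6; b_{10} = 40.
The sequence repeats with period 10.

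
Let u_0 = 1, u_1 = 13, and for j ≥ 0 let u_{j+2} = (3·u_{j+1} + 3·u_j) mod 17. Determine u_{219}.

We have u_0 = 1; u_1 = 13; u_2 = 8; u_3 = 12; u_4 = 9; u_5 = 12; u_6 = 12; u_7 = 4; u_8 = 14; u_9 = 3; u_{10} = 0; u_{11} = 9; u_{12} = 10; u_{13} = 6; u_{14} = 14; u_{15} = 9; u_{16} = 1; u_{17} = 13.
The sequence repeats with period 16.
So u_{219} = u_{0 + ((219-0) mod 16)} = u_{11} = 9.

9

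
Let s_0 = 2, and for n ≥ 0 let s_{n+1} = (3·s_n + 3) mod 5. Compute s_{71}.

3

Listing terms: s_0 = 2; s_1 = 4; s_2 = 0; s_3 = 3; s_4 = 2.
Since s_4 = s_0 = 2, the sequence is periodic with period 4.
(71 - 0) mod 4 = 3, so s_{71} = s_3 = 3.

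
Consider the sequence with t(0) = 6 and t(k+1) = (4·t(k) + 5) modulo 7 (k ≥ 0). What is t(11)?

Listing terms: t(0) = 6,  t(1) = 1,  t(2) = 2,  t(3) = 6.
The sequence repeats with period 3.
So t(11) = t(0 + ((11-0) mod 3)) = t(2) = 2.

2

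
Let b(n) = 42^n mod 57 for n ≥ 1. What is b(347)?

36

Computing terms: b(1) = 42, b(2) = 54, b(3) = 45, b(4) = 9, b(5) = 36, b(6) = 30, b(7) = 6, b(8) = 24, b(9) = 39, b(10) = 42.
The sequence repeats with period 9.
(347 - 1) mod 9 = 4, so b(347) = b(5) = 36.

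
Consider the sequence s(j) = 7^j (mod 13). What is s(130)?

Listing terms: s(1) = 7; s(2) = 10; s(3) = 5; s(4) = 9; s(5) = 11; s(6) = 12; s(7) = 6; s(8) = 3; s(9) = 8; s(10) = 4; s(11) = 2; s(12) = 1; s(13) = 7.
The sequence repeats with period 12.
(130 - 1) mod 12 = 9, so s(130) = s(10) = 4.

4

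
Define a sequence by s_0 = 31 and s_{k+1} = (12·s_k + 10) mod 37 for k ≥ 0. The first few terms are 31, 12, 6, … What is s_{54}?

31

Computing terms: s_0 = 31, s_1 = 12, s_2 = 6, s_3 = 8, s_4 = 32, s_5 = 24, s_6 = 2, s_7 = 34, s_8 = 11, s_9 = 31.
The sequence repeats with period 9.
(54 - 0) mod 9 = 0, so s_{54} = s_0 = 31.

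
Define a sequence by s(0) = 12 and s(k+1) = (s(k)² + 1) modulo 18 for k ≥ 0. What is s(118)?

s(0) = 12; s(1) = 1; s(2) = 2; s(3) = 5; s(4) = 8; s(5) = 11; s(6) = 14; s(7) = 17; s(8) = 2.
Since s(8) = s(2) = 2, the sequence is eventually periodic: after a pre-period of length 2 it cycles with period 6.
For k ≥ 2, s(k) depends only on (k - 2) mod 6. (118 - 2) mod 6 = 2, so s(118) = s(4) = 8.

8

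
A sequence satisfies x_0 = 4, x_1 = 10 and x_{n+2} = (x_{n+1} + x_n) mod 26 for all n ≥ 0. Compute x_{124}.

2

Computing terms: x_0 = 4; x_1 = 10; x_2 = 14; x_3 = 24; x_4 = 12; x_5 = 10; x_6 = 22; x_7 = 6; x_8 = 2; x_9 = 8; x_{10} = 10; x_{11} = 18; x_{12} = 2; x_{13} = 20; x_{14} = 22; x_{15} = 16; x_{16} = 12; x_{17} = 2; x_{18} = 14; x_{19} = 16; x_{20} = 4; x_{21} = 20; x_{22} = 24; x_{23} = 18; x_{24} = 16; x_{25} = 8; x_{26} = 24; x_{27} = 6; x_{28} = 4; x_{29} = 10.
Since (x_{28}, x_{29}) = (x_0, x_1) = (4, 10) (two consecutive terms determine the rest), the sequence is periodic with period 28.
(124 - 0) mod 28 = 12, so x_{124} = x_{12} = 2.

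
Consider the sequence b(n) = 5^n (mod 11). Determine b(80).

b(0) = 1,  b(1) = 5,  b(2) = 3,  b(3) = 4,  b(4) = 9,  b(5) = 1.
The sequence repeats with period 5.
So b(80) = b(0 + ((80-0) mod 5)) = b(0) = 1.

1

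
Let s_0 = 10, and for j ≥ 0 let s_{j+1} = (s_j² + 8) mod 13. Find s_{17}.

We have s_0 = 10; s_1 = 4; s_2 = 11; s_3 = 12; s_4 = 9; s_5 = 11.
Since s_5 = s_2 = 11, the sequence is eventually periodic: after a pre-period of length 2 it cycles with period 3.
For j ≥ 2, s_j depends only on (j - 2) mod 3. (17 - 2) mod 3 = 0, so s_{17} = s_2 = 11.

11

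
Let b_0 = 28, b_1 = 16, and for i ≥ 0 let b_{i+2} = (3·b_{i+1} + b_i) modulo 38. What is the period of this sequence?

40

We have b_0 = 28,  b_1 = 16,  b_2 = 0,  b_3 = 16,  b_4 = 10,  b_5 = 8,  b_6 = 34,  b_7 = 34,  b_8 = 22,  b_9 = 24,  b_{10} = 18,  b_{11} = 2,  b_{12} = 24,  b_{13} = 36,  b_{14} = 18,  b_{15} = 14,  b_{16} = 22,  b_{17} = 4,  b_{18} = 34,  b_{19} = 30,  b_{20} = 10,  b_{21} = 22,  b_{22} = 0,  b_{23} = 22,  b_{24} = 28,  b_{25} = 30,  b_{26} = 4,  b_{27} = 4,  b_{28} = 16,  b_{29} = 14,  b_{30} = 20,  b_{31} = 36,  b_{32} = 14,  b_{33} = 2,  b_{34} = 20,  b_{35} = 24,  b_{36} = 16,  b_{37} = 34,  b_{38} = 4,  b_{39} = 8,  b_{40} = 28,  b_{41} = 16.
Since (b_{40}, b_{41}) = (b_0, b_1) = (28, 16) (two consecutive terms determine the rest), the sequence is periodic with period 40.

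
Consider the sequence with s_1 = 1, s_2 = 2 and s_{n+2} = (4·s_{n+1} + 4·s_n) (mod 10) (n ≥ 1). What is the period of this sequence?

We have s_1 = 1,  s_2 = 2,  s_3 = 2,  s_4 = 6,  s_5 = 2,  s_6 = 2.
Since (s_5, s_6) = (s_2, s_3) = (2, 2) (two consecutive terms determine the rest), the sequence is eventually periodic: after a pre-period of length 1 it cycles with period 3.

3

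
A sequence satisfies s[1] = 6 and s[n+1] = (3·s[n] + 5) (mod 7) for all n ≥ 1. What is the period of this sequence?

Listing terms: s[1] = 6, s[2] = 2, s[3] = 4, s[4] = 3, s[5] = 0, s[6] = 5, s[7] = 6.
Since s[7] = s[1] = 6, the sequence is periodic with period 6.

6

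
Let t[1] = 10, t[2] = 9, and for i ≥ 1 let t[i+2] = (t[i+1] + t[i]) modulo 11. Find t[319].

0

Listing terms: t[1] = 10,  t[2] = 9,  t[3] = 8,  t[4] = 6,  t[5] = 3,  t[6] = 9,  t[7] = 1,  t[8] = 10,  t[9] = 0,  t[10] = 10,  t[11] = 10,  t[12] = 9.
The sequence repeats with period 10.
(319 - 1) mod 10 = 8, so t[319] = t[9] = 0.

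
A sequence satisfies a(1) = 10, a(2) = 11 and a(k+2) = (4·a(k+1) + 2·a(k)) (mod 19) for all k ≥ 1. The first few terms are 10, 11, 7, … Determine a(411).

6

We have a(1) = 10; a(2) = 11; a(3) = 7; a(4) = 12; a(5) = 5; a(6) = 6; a(7) = 15; a(8) = 15; a(9) = 14; a(10) = 10; a(11) = 11.
The sequence repeats with period 9.
So a(411) = a(1 + ((411-1) mod 9)) = a(6) = 6.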